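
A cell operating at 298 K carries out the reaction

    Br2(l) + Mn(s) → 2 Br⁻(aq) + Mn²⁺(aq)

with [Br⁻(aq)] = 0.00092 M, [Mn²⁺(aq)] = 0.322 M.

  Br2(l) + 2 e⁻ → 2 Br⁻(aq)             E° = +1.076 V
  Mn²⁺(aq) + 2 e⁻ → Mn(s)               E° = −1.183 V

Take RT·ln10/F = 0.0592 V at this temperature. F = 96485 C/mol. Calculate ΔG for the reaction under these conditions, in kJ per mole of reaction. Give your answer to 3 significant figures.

−473 kJ/mol

The standard cell potential is +1.076 − (−1.183) = +2.259 V, with n = 2 electrons in the balanced equation.
Q = [Br⁻(aq)]^2·[Mn²⁺(aq)] = 2.73×10^−7, so log Q = −6.565 and E = +2.259 − (0.0592/2)(−6.565) = +2.4533 V.
Then ΔG = −nFE = −2 × 96485 × +2.4533 J/mol = −473 kJ/mol.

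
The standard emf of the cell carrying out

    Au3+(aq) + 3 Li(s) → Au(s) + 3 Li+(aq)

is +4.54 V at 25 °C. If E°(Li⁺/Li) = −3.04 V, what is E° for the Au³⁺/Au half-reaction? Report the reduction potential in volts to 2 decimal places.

+1.50 V

In the reaction as written the Au³⁺/Au couple is reduced (cathode) and Li⁺/Li is oxidized (anode), so E°cell = E°(Au³⁺/Au) − E°(Li⁺/Li).
E°(Au³⁺/Au) = E°cell + E°(anode) = +4.54 + (−3.04) = +1.50 V.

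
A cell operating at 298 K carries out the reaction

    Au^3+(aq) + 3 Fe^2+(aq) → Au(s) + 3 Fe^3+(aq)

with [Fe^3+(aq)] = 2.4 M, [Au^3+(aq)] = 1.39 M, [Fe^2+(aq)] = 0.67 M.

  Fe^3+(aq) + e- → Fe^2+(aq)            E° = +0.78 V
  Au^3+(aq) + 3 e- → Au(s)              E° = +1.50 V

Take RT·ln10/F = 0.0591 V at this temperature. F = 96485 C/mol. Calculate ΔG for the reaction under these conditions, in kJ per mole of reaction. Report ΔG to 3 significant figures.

−200 kJ/mol

With Au³⁺/Au reduced at the cathode, E°cell = +1.50 − (+0.78) = +0.72 V and n = 3.
Q = [Fe^3+(aq)]^3 / ([Au^3+(aq)]·[Fe^2+(aq)]^3) = 33.1, so log Q = 1.519 and E = +0.72 − (0.0591/3)(1.519) = +0.6901 V.
Then ΔG = −nFE = −3 × 96485 × +0.6901 J/mol = −200 kJ/mol.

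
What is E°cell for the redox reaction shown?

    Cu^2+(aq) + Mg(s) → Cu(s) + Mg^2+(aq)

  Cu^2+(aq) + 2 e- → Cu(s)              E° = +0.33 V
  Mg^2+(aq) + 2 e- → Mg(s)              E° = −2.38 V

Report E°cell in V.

In the reaction as written, Cu^2+(aq) is reduced (cathode) and Mg^2+(aq) is produced by oxidation at the anode.
E°cell = E°(cathode) − E°(anode) = +0.33 − (−2.38) = +2.71 V.

+2.71 V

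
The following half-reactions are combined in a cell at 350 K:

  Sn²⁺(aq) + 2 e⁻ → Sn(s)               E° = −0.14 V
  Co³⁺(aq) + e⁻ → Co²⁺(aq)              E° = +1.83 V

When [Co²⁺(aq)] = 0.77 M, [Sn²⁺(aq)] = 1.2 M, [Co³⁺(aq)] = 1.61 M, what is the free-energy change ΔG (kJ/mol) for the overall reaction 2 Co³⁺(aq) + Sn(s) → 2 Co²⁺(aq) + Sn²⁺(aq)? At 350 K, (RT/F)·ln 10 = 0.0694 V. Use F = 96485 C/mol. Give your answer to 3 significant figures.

−384 kJ/mol

The standard cell potential is +1.83 − (−0.14) = +1.97 V, with n = 2 electrons in the balanced equation.
Q = ([Co²⁺(aq)]^2·[Sn²⁺(aq)]) / [Co³⁺(aq)]^2 = 0.274, so log Q = −0.561 and E = +1.97 − (0.0694/2)(−0.561) = +1.9895 V.
Then ΔG = −nFE = −2 × 96485 × +1.9895 J/mol = −384 kJ/mol.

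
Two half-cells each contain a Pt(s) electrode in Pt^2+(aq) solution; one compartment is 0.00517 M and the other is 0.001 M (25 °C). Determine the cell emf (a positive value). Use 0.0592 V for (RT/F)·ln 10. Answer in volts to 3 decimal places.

0.021 V

For a concentration cell E°cell = 0, since both electrodes use the same couple.
The compartment with the higher Pt^2+(aq) concentration (0.00517 M) acts as the cathode; ions are reduced there and produced at the dilute (0.001 M) anode.
With n = 2, Ecell = −(0.0592/2)·log([dilute]/[conc]) = −(0.0592/2)·log(0.001/0.00517) = +0.021 V.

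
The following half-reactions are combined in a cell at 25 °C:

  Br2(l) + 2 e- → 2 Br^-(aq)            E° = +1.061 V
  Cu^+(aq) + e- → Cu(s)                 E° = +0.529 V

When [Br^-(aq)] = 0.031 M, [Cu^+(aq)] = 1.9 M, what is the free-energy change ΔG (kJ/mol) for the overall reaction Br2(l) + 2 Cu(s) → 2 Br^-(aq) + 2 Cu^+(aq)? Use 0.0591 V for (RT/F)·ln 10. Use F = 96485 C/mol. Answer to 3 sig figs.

E°cell = +1.061 − (+0.529) = +0.532 V; the balanced reaction transfers n = 2 electrons.
Here Q = [Br^-(aq)]^2·[Cu^+(aq)]^2 = 0.00347 (log Q = −2.460), giving E = +0.532 − (0.0591/2)·(−2.460) = +0.6047 V.
Then ΔG = −nFE = −2 × 96485 × +0.6047 J/mol = −117 kJ/mol.

−117 kJ/mol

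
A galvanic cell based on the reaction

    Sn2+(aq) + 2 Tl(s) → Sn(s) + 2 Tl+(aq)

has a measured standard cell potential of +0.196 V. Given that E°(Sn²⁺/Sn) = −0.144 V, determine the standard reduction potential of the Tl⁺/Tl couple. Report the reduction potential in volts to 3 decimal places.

In the reaction as written the Sn²⁺/Sn couple is reduced (cathode) and Tl⁺/Tl is oxidized (anode), so E°cell = E°(Sn²⁺/Sn) − E°(Tl⁺/Tl).
E°(Tl⁺/Tl) = E°(cathode) − E°cell = −0.144 − (+0.196) = −0.340 V.

−0.340 V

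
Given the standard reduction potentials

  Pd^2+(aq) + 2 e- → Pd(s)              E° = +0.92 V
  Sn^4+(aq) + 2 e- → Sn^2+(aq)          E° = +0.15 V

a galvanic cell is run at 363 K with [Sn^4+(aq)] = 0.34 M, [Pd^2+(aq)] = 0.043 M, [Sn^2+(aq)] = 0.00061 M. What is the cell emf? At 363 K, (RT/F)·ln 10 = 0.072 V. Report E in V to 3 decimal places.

Pd²⁺/Pd is reduced (cathode, E° = +0.92 V) and Sn⁴⁺/Sn²⁺ is oxidized (anode).
E°cell = E°cat − E°an = +0.92 − (+0.15) = +0.77 V; n = 2.
Balancing gives Pd^2+(aq) + Sn^2+(aq) → Pd(s) + Sn^4+(aq); hence Q = [Sn^4+(aq)] / ([Pd^2+(aq)]·[Sn^2+(aq)]) = 1.3×10^4 (log Q = 4.113).
E = E° − (0.072/n)·log Q = +0.77 − (0.072/2)(4.113) = +0.622 V.

+0.622 V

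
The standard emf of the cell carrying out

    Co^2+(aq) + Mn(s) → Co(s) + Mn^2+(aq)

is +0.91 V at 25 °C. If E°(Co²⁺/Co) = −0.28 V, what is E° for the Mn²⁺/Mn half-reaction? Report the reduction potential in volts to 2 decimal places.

In the reaction as written the Co²⁺/Co couple is reduced (cathode) and Mn²⁺/Mn is oxidized (anode), so E°cell = E°(Co²⁺/Co) − E°(Mn²⁺/Mn).
E°(Mn²⁺/Mn) = E°(cathode) − E°cell = −0.28 − (+0.91) = −1.19 V.

−1.19 V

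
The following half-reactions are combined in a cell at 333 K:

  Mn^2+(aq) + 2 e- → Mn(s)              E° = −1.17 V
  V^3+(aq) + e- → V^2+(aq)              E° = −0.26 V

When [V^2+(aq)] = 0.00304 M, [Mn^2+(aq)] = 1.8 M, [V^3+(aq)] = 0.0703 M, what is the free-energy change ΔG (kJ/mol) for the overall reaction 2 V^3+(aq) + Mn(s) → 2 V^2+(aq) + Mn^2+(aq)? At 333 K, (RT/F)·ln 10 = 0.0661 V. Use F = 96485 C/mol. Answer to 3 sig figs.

The standard cell potential is −0.26 − (−1.17) = +0.91 V, with n = 2 electrons in the balanced equation.
The reaction quotient is ([V^2+(aq)]^2·[Mn^2+(aq)]) / [V^3+(aq)]^2 = 0.00337; by Nernst, E = +0.91 − (0.0661/2)(−2.473) = +0.9917 V.
Then ΔG = −nFE = −2 × 96485 × +0.9917 J/mol = −191 kJ/mol.

−191 kJ/mol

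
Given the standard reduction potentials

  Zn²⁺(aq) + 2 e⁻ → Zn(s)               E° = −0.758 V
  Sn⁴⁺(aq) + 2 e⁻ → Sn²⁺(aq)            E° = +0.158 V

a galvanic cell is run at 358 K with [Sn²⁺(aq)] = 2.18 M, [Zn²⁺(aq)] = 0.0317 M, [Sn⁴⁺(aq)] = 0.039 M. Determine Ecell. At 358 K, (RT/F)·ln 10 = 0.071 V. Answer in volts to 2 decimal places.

+0.91 V

Sn⁴⁺/Sn²⁺ is reduced (cathode, E° = +0.158 V) and Zn²⁺/Zn is oxidized (anode).
The standard potential is +0.158 − (−0.758) = +0.916 V and the balanced reaction transfers n = 2 electrons.
The balanced reaction is Sn⁴⁺(aq) + Zn(s) → Sn²⁺(aq) + Zn²⁺(aq), so Q = ([Sn²⁺(aq)]·[Zn²⁺(aq)]) / [Sn⁴⁺(aq)] = 1.77 and log Q = 0.248.
By the Nernst equation, E = +0.916 − (0.071/2)·(0.248) = +0.91 V.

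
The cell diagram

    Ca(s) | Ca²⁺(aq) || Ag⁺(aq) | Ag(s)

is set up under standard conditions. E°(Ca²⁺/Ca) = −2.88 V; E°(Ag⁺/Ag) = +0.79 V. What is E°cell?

By convention the left-hand electrode in cell notation is the anode (oxidation) and the right-hand electrode is the cathode (reduction).
E°cell = E°(right) − E°(left) = +0.79 − (−2.88) = +3.67 V.

+3.67 V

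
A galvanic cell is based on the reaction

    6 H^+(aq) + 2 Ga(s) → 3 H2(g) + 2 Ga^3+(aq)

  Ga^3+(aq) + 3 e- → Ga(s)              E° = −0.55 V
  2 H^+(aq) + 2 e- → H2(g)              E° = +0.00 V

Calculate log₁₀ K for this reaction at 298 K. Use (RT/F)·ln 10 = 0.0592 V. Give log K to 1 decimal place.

log K = 55.7

The 2H⁺/H₂ couple is reduced (cathode); E°cell = +0.00 − (−0.55) = +0.55 V with n = 6.
At equilibrium E = 0, so log K = nE°cell / 0.0592 = (6)(+0.55) / 0.0592 = 55.7.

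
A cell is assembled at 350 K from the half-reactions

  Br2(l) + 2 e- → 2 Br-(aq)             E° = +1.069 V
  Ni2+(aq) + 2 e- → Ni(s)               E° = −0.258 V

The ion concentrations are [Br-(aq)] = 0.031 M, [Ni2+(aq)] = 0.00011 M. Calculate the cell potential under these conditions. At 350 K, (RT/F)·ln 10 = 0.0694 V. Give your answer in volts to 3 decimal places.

+1.569 V

Br₂/Br⁻ is reduced (cathode, E° = +1.069 V) and Ni²⁺/Ni is oxidized (anode).
E°cell = +1.069 − (−0.258) = +1.327 V, with n = 2 electrons transferred.
Balancing gives Br2(l) + Ni(s) → 2 Br-(aq) + Ni2+(aq); hence Q = [Br-(aq)]^2·[Ni2+(aq)] = 1.06×10^−7 (log Q = −6.976).
Applying E = E° − (RT ln10/nF)·log Q gives +1.327 − (0.0694/2)(−6.976) = +1.569 V.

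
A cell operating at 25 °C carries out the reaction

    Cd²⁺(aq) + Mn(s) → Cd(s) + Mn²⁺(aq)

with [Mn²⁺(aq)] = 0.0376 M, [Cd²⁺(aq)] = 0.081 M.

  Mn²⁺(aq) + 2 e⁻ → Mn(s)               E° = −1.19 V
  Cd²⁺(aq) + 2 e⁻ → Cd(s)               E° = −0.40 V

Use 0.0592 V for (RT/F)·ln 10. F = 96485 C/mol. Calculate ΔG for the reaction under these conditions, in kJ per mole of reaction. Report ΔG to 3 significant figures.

−154 kJ/mol

The standard cell potential is −0.40 − (−1.19) = +0.79 V, with n = 2 electrons in the balanced equation.
Here Q = [Mn²⁺(aq)] / [Cd²⁺(aq)] = 0.464 (log Q = −0.333), giving E = +0.79 − (0.0592/2)·(−0.333) = +0.7999 V.
Then ΔG = −nFE = −2 × 96485 × +0.7999 J/mol = −154 kJ/mol.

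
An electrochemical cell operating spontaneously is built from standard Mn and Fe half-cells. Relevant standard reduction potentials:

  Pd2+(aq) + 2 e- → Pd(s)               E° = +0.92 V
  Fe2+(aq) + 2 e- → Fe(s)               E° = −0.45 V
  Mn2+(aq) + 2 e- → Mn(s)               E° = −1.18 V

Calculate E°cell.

+0.73 V

The Fe²⁺/Fe couple has the higher E°, so Fe ion is reduced (cathode) and Mn is oxidized (anode).
E°cell = E°(cathode) − E°(anode) = −0.45 − (−1.18) = +0.73 V.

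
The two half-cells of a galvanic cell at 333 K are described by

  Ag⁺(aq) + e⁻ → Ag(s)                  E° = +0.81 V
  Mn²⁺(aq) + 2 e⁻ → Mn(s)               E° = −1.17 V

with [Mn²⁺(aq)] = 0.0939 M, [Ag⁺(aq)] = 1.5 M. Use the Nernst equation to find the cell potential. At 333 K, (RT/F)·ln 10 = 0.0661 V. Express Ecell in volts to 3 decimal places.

The Ag⁺/Ag couple has the more positive E°, so it is the cathode; Mn²⁺/Mn is the anode.
The standard potential is +0.81 − (−1.17) = +1.98 V and the balanced reaction transfers n = 2 electrons.
For the overall reaction 2 Ag⁺(aq) + Mn(s) → 2 Ag(s) + Mn²⁺(aq), Q = [Mn²⁺(aq)] / [Ag⁺(aq)]^2 = 0.0417, giving log Q = −1.380.
E = E° − (0.0661/n)·log Q = +1.98 − (0.0661/2)(−1.380) = +2.026 V.

+2.026 V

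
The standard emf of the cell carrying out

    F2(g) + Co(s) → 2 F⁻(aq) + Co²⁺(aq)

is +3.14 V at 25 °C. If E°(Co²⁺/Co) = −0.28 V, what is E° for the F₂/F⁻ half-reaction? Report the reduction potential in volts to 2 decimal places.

In the reaction as written the F₂/F⁻ couple is reduced (cathode) and Co²⁺/Co is oxidized (anode), so E°cell = E°(F₂/F⁻) − E°(Co²⁺/Co).
E°(F₂/F⁻) = E°cell + E°(anode) = +3.14 + (−0.28) = +2.86 V.

+2.86 V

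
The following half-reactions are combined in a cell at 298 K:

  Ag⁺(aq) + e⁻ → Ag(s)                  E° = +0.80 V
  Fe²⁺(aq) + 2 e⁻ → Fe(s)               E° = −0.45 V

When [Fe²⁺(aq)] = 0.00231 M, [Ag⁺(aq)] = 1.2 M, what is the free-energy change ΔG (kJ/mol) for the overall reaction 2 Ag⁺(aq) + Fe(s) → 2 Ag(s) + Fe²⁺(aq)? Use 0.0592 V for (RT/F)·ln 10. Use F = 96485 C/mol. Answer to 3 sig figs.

−257 kJ/mol

The standard cell potential is +0.80 − (−0.45) = +1.25 V, with n = 2 electrons in the balanced equation.
The reaction quotient is [Fe²⁺(aq)] / [Ag⁺(aq)]^2 = 0.0016; by Nernst, E = +1.25 − (0.0592/2)(−2.795) = +1.3327 V.
Then ΔG = −nFE = −2 × 96485 × +1.3327 J/mol = −257 kJ/mol.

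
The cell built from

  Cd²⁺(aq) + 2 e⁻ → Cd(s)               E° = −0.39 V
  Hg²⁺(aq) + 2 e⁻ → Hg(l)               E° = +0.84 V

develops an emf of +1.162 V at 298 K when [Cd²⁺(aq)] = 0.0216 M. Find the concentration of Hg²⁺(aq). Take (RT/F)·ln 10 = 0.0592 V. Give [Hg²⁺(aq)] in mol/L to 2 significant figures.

0.00011 M

With Hg²⁺/Hg at the cathode and Cd²⁺/Cd at the anode, E°cell = +0.84 − (−0.39) = +1.23 V (n = 2).
Since E = E° − (0.0592/n)·log Q, log Q = n(E° − E)/0.0592 = 2.297.
Balancing electrons gives Hg²⁺(aq) + Cd(s) → Hg(l) + Cd²⁺(aq); thus Q = [Cd²⁺(aq)] / [Hg²⁺(aq)].
Substituting the known concentrations and solving, log [Hg²⁺(aq)] = −3.963 and [Hg²⁺(aq)] = 0.00011 M.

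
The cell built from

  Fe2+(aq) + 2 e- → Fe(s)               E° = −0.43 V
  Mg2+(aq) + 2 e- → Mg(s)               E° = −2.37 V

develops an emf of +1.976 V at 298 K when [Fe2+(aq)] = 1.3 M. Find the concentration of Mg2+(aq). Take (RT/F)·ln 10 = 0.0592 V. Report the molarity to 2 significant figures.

0.079 M

The Fe²⁺/Fe couple has the larger reduction potential, so it is the cathode: E°cell = −0.43 − (−2.37) = +1.94 V and n = 2.
From the Nernst equation, log Q = n(E° − E)/0.0592 = 2·(+1.94 − (+1.976))/0.0592 = −1.216.
The balanced reaction is Fe2+(aq) + Mg(s) → Fe(s) + Mg2+(aq), so Q = [Mg2+(aq)] / [Fe2+(aq)].
Substituting the known concentrations and solving, log [Mg2+(aq)] = −1.102 and [Mg2+(aq)] = 0.079 M.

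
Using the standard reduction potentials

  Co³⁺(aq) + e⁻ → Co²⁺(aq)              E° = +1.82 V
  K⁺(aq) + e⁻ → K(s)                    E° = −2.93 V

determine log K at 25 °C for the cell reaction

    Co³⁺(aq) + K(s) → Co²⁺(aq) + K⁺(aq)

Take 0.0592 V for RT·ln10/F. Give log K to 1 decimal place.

The Co³⁺/Co²⁺ couple is reduced (cathode); E°cell = +1.82 − (−2.93) = +4.75 V with n = 1.
At equilibrium E = 0, so log K = nE°cell / 0.0592 = (1)(+4.75) / 0.0592 = 80.2.

log K = 80.2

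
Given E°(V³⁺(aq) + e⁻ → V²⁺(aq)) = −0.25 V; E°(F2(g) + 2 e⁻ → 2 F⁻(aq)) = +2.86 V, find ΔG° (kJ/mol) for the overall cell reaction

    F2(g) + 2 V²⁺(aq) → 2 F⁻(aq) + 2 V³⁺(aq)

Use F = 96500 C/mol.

−600 kJ/mol

In the reaction as written F2(g) is reduced, so the F₂/F⁻ couple is the cathode and V³⁺/V²⁺ is the anode.
E°cell = +2.86 − (−0.25) = +3.11 V; balancing electrons gives n = 2.
ΔG° = −nFE°cell = −(2)(96500)(+3.11) J/mol = −600 kJ/mol.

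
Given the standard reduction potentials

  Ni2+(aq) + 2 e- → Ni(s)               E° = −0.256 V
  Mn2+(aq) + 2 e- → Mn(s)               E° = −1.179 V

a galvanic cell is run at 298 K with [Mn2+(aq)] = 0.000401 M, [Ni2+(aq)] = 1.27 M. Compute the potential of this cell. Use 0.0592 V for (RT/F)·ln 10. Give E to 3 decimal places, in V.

+1.027 V

Since E°(Ni²⁺/Ni) > E°(Mn²⁺/Mn), Ni²⁺/Ni serves as the cathode.
The standard potential is −0.256 − (−1.179) = +0.923 V and the balanced reaction transfers n = 2 electrons.
Balancing gives Ni2+(aq) + Mn(s) → Ni(s) + Mn2+(aq); hence Q = [Mn2+(aq)] / [Ni2+(aq)] = 0.000316 (log Q = −3.501).
By the Nernst equation, E = +0.923 − (0.0592/2)·(−3.501) = +1.027 V.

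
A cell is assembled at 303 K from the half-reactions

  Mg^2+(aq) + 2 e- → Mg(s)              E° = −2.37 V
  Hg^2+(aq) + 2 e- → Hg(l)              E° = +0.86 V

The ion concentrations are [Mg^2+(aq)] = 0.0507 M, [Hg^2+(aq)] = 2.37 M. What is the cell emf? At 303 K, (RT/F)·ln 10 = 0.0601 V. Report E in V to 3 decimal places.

+3.280 V

The Hg²⁺/Hg couple has the more positive E°, so it is the cathode; Mg²⁺/Mg is the anode.
The standard potential is +0.86 − (−2.37) = +3.23 V and the balanced reaction transfers n = 2 electrons.
The balanced reaction is Hg^2+(aq) + Mg(s) → Hg(l) + Mg^2+(aq), so Q = [Mg^2+(aq)] / [Hg^2+(aq)] = 0.0214 and log Q = −1.670.
E = E° − (0.0601/n)·log Q = +3.23 − (0.0601/2)(−1.670) = +3.280 V.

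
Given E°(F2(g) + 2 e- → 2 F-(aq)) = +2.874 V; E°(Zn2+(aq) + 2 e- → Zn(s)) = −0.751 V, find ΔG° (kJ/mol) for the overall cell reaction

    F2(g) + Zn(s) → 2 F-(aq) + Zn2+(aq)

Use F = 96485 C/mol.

−700 kJ/mol

In the reaction as written F2(g) is reduced, so the F₂/F⁻ couple is the cathode and Zn²⁺/Zn is the anode.
E°cell = +2.874 − (−0.751) = +3.625 V; balancing electrons gives n = 2.
ΔG° = −nFE°cell = −(2)(96485)(+3.625) J/mol = −700 kJ/mol.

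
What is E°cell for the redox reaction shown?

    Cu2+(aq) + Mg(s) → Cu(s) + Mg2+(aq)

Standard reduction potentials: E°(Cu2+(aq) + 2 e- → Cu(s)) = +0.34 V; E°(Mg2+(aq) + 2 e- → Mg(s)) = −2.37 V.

In the reaction as written, Cu2+(aq) is reduced (cathode) and Mg2+(aq) is produced by oxidation at the anode.
E°cell = E°(cathode) − E°(anode) = +0.34 − (−2.37) = +2.71 V.

+2.71 V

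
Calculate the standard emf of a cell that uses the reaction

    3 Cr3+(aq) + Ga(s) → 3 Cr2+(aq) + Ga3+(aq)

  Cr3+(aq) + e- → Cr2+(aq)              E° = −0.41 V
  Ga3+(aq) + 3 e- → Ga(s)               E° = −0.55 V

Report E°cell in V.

+0.14 V

In the reaction as written, Cr3+(aq) is reduced (cathode) and Ga3+(aq) is produced by oxidation at the anode.
E°cell = E°(cathode) − E°(anode) = −0.41 − (−0.55) = +0.14 V.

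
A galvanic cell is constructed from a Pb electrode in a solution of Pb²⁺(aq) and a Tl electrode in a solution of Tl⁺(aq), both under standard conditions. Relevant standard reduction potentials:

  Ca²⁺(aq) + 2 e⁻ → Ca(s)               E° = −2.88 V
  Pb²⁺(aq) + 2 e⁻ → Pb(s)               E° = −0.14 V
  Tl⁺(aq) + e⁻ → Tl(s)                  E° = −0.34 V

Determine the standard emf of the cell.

The Pb²⁺/Pb couple has the higher E°, so Pb ion is reduced (cathode) and Tl is oxidized (anode).
E°cell = E°(cathode) − E°(anode) = −0.14 − (−0.34) = +0.20 V.

+0.20 V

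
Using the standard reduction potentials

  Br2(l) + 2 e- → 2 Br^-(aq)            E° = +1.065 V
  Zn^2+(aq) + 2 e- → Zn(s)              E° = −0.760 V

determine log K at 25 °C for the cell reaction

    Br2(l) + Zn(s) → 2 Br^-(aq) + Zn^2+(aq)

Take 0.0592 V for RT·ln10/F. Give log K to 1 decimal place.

The Br₂/Br⁻ couple is reduced (cathode); E°cell = +1.065 − (−0.760) = +1.825 V with n = 2.
At equilibrium E = 0, so log K = nE°cell / 0.0592 = (2)(+1.825) / 0.0592 = 61.7.

log K = 61.7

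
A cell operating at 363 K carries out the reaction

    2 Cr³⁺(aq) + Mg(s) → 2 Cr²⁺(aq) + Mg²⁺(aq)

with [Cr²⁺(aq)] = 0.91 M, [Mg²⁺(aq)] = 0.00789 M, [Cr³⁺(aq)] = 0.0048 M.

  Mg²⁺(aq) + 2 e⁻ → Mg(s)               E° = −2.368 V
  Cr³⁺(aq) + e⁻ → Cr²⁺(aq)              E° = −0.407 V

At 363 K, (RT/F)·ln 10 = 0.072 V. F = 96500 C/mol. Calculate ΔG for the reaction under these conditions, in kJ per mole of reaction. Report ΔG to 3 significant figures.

With Cr³⁺/Cr²⁺ reduced at the cathode, E°cell = −0.407 − (−2.368) = +1.961 V and n = 2.
Here Q = ([Cr²⁺(aq)]^2·[Mg²⁺(aq)]) / [Cr³⁺(aq)]^2 = 284 (log Q = 2.453), giving E = +1.961 − (0.072/2)·(2.453) = +1.8727 V.
Then ΔG = −nFE = −2 × 96500 × +1.8727 J/mol = −361 kJ/mol.

−361 kJ/mol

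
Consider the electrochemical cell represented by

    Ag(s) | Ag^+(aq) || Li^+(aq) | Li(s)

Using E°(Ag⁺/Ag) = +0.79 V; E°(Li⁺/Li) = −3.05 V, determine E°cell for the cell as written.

By convention the left-hand electrode in cell notation is the anode (oxidation) and the right-hand electrode is the cathode (reduction).
E°cell = E°(right) − E°(left) = −3.05 − (+0.79) = −3.84 V.
The negative sign shows that, as written, the cell would require an external voltage to drive the reaction.

−3.84 V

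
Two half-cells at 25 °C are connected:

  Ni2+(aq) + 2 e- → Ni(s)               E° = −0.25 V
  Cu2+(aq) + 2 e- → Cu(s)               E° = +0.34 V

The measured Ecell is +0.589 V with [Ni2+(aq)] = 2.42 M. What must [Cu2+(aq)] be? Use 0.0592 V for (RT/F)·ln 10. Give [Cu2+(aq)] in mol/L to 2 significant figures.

With Cu²⁺/Cu at the cathode and Ni²⁺/Ni at the anode, E°cell = +0.34 − (−0.25) = +0.59 V (n = 2).
Since E = E° − (0.0592/n)·log Q, log Q = n(E° − E)/0.0592 = 0.034.
Balancing electrons gives Cu2+(aq) + Ni(s) → Cu(s) + Ni2+(aq); thus Q = [Ni2+(aq)] / [Cu2+(aq)].
Substituting the known concentrations and solving, log [Cu2+(aq)] = 0.350 and [Cu2+(aq)] = 2.2 M.

2.2 M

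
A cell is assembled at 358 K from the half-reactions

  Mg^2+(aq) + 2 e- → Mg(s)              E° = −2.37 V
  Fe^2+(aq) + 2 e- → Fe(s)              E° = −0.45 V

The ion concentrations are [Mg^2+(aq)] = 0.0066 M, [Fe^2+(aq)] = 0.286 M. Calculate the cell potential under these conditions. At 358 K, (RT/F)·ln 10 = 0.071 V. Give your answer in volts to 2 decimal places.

+1.98 V

Since E°(Fe²⁺/Fe) > E°(Mg²⁺/Mg), Fe²⁺/Fe serves as the cathode.
E°cell = −0.45 − (−2.37) = +1.92 V, with n = 2 electrons transferred.
Balancing gives Fe^2+(aq) + Mg(s) → Fe(s) + Mg^2+(aq); hence Q = [Mg^2+(aq)] / [Fe^2+(aq)] = 0.0231 (log Q = −1.637).
Applying E = E° − (RT ln10/nF)·log Q gives +1.92 − (0.071/2)(−1.637) = +1.98 V.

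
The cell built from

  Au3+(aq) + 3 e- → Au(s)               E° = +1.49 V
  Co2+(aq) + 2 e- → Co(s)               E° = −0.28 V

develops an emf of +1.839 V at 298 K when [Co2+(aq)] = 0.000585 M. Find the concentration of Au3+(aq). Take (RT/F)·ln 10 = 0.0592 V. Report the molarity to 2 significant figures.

0.044 M

With Au³⁺/Au at the cathode and Co²⁺/Co at the anode, E°cell = +1.49 − (−0.28) = +1.77 V (n = 6).
From the Nernst equation, log Q = n(E° − E)/0.0592 = 6·(+1.77 − (+1.839))/0.0592 = −6.993.
For 2 Au3+(aq) + 3 Co(s) → 2 Au(s) + 3 Co2+(aq), the reaction quotient is Q = [Co2+(aq)]^3 / [Au3+(aq)]^2.
Substituting the known concentrations and solving, log [Au3+(aq)] = −1.353 and [Au3+(aq)] = 0.044 M.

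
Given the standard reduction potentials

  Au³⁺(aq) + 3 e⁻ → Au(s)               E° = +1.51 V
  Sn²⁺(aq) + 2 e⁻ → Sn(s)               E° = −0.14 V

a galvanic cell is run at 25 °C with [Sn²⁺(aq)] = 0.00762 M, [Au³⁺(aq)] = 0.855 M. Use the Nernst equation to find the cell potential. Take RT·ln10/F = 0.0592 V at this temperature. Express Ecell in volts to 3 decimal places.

+1.711 V

Au³⁺/Au is reduced (cathode, E° = +1.51 V) and Sn²⁺/Sn is oxidized (anode).
E°cell = +1.51 − (−0.14) = +1.65 V, with n = 6 electrons transferred.
Balancing gives 2 Au³⁺(aq) + 3 Sn(s) → 2 Au(s) + 3 Sn²⁺(aq); hence Q = [Sn²⁺(aq)]^3 / [Au³⁺(aq)]^2 = 6.05×10^−7 (log Q = −6.218).
E = E° − (0.0592/n)·log Q = +1.65 − (0.0592/6)(−6.218) = +1.711 V.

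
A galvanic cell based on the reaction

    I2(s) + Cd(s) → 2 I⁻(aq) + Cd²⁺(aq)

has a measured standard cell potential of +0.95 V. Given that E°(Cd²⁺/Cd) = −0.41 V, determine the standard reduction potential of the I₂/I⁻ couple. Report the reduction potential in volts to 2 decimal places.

In the reaction as written the I₂/I⁻ couple is reduced (cathode) and Cd²⁺/Cd is oxidized (anode), so E°cell = E°(I₂/I⁻) − E°(Cd²⁺/Cd).
E°(I₂/I⁻) = E°cell + E°(anode) = +0.95 + (−0.41) = +0.54 V.

+0.54 V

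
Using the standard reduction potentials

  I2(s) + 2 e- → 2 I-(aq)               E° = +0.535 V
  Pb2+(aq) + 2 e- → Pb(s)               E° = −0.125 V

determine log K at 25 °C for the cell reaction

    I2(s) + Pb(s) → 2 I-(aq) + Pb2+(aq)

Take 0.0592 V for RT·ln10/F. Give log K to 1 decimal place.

The I₂/I⁻ couple is reduced (cathode); E°cell = +0.535 − (−0.125) = +0.660 V with n = 2.
At equilibrium E = 0, so log K = nE°cell / 0.0592 = (2)(+0.660) / 0.0592 = 22.3.

log K = 22.3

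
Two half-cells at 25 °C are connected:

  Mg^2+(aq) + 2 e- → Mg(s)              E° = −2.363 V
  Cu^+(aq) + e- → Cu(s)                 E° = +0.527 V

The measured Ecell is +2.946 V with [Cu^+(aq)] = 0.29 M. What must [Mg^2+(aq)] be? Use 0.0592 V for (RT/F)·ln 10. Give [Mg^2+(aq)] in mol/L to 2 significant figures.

0.0011 M

Cu⁺/Cu is the cathode (higher E°); E°cell = +0.527 − (−2.363) = +2.890 V with n = 2.
Rearranging E = E° − (0.0592/n)·log Q gives log Q = 2(+2.890 − (+2.946))/0.0592 = −1.892.
For 2 Cu^+(aq) + Mg(s) → 2 Cu(s) + Mg^2+(aq), the reaction quotient is Q = [Mg^2+(aq)] / [Cu^+(aq)]^2.
Substituting the known concentrations and solving, log [Mg^2+(aq)] = −2.967 and [Mg^2+(aq)] = 0.0011 M.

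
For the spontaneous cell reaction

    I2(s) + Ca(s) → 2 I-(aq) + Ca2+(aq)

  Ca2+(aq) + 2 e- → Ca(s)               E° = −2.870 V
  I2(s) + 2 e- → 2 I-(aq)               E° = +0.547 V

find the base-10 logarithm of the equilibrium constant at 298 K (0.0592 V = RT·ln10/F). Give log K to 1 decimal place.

The I₂/I⁻ couple is reduced (cathode); E°cell = +0.547 − (−2.870) = +3.417 V with n = 2.
At equilibrium E = 0, so log K = nE°cell / 0.0592 = (2)(+3.417) / 0.0592 = 115.4.

log K = 115.4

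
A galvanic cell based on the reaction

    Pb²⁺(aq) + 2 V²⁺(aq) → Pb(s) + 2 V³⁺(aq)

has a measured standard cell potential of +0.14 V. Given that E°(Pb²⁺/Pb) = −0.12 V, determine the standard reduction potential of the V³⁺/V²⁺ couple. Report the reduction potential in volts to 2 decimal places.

−0.26 V

In the reaction as written the Pb²⁺/Pb couple is reduced (cathode) and V³⁺/V²⁺ is oxidized (anode), so E°cell = E°(Pb²⁺/Pb) − E°(V³⁺/V²⁺).
E°(V³⁺/V²⁺) = E°(cathode) − E°cell = −0.12 − (+0.14) = −0.26 V.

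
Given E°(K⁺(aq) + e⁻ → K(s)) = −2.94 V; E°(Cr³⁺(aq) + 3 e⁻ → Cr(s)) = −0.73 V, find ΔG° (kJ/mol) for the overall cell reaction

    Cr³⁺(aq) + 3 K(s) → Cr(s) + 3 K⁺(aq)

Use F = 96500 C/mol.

−640 kJ/mol

In the reaction as written Cr³⁺(aq) is reduced, so the Cr³⁺/Cr couple is the cathode and K⁺/K is the anode.
E°cell = −0.73 − (−2.94) = +2.21 V; balancing electrons gives n = 3.
ΔG° = −nFE°cell = −(3)(96500)(+2.21) J/mol = −640 kJ/mol.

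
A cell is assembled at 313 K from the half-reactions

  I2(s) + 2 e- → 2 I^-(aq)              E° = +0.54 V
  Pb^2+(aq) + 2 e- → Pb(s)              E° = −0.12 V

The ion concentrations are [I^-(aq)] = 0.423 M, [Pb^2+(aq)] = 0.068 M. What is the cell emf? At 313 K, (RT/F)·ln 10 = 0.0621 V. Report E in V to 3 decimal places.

The I₂/I⁻ couple has the more positive E°, so it is the cathode; Pb²⁺/Pb is the anode.
The standard potential is +0.54 − (−0.12) = +0.66 V and the balanced reaction transfers n = 2 electrons.
The balanced reaction is I2(s) + Pb(s) → 2 I^-(aq) + Pb^2+(aq), so Q = [I^-(aq)]^2·[Pb^2+(aq)] = 0.0122 and log Q = −1.915.
E = E° − (0.0621/n)·log Q = +0.66 − (0.0621/2)(−1.915) = +0.719 V.

+0.719 V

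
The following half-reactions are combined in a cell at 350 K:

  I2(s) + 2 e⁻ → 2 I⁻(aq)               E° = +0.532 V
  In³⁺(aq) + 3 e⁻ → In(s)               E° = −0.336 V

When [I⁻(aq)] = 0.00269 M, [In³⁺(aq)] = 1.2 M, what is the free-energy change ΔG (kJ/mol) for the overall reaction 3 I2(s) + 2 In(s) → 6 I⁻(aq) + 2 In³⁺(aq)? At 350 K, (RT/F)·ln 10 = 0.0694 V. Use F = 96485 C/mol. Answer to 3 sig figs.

−605 kJ/mol

The standard cell potential is +0.532 − (−0.336) = +0.868 V, with n = 6 electrons in the balanced equation.
Q = [I⁻(aq)]^6·[In³⁺(aq)]^2 = 5.46×10^−16, so log Q = −15.263 and E = +0.868 − (0.0694/6)(−15.263) = +1.0445 V.
Finally ΔG = −nFE = −(6)(96485 C/mol)(+1.0445 V) = −605 kJ/mol.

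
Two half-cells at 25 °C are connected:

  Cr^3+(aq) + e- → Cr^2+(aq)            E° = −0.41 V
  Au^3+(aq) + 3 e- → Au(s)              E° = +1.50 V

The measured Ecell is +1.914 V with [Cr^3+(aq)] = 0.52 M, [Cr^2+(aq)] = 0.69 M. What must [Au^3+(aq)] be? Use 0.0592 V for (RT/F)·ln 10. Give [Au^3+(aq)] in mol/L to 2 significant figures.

The Au³⁺/Au couple has the larger reduction potential, so it is the cathode: E°cell = +1.50 − (−0.41) = +1.91 V and n = 3.
Rearranging E = E° − (0.0592/n)·log Q gives log Q = 3(+1.91 − (+1.914))/0.0592 = −0.203.
Balancing electrons gives Au^3+(aq) + 3 Cr^2+(aq) → Au(s) + 3 Cr^3+(aq); thus Q = [Cr^3+(aq)]^3 / ([Au^3+(aq)]·[Cr^2+(aq)]^3).
Solving for the unknown gives log [Au^3+(aq)] = −0.166, so [Au^3+(aq)] ≈ 0.68 M.

0.68 M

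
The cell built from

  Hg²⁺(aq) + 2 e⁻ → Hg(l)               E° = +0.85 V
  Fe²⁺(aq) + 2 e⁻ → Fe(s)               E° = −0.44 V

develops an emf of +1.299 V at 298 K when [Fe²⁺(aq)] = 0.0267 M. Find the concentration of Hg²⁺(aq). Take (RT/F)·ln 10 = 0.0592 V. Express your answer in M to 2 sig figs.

With Hg²⁺/Hg at the cathode and Fe²⁺/Fe at the anode, E°cell = +0.85 − (−0.44) = +1.29 V (n = 2).
Rearranging E = E° − (0.0592/n)·log Q gives log Q = 2(+1.29 − (+1.299))/0.0592 = −0.304.
The balanced reaction is Hg²⁺(aq) + Fe(s) → Hg(l) + Fe²⁺(aq), so Q = [Fe²⁺(aq)] / [Hg²⁺(aq)].
Substituting the known concentrations and solving, log [Hg²⁺(aq)] = −1.269 and [Hg²⁺(aq)] = 0.054 M.

0.054 M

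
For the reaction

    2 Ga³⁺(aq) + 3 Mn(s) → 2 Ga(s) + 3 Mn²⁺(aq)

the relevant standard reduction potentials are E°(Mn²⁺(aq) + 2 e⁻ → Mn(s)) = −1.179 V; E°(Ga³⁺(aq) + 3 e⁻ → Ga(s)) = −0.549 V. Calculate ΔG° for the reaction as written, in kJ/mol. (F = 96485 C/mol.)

In the reaction as written Ga³⁺(aq) is reduced, so the Ga³⁺/Ga couple is the cathode and Mn²⁺/Mn is the anode.
E°cell = −0.549 − (−1.179) = +0.630 V; balancing electrons gives n = 6.
ΔG° = −nFE°cell = −(6)(96485)(+0.630) J/mol = −365 kJ/mol.

−365 kJ/mol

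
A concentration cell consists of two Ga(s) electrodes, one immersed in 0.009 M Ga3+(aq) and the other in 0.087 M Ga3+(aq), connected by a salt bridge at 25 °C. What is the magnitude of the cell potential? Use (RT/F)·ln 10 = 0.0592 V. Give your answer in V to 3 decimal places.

0.019 V

For a concentration cell E°cell = 0, since both electrodes use the same couple.
The compartment with the higher Ga3+(aq) concentration (0.087 M) acts as the cathode; ions are reduced there and produced at the dilute (0.009 M) anode.
With n = 3, Ecell = −(0.0592/3)·log([dilute]/[conc]) = −(0.0592/3)·log(0.009/0.087) = +0.019 V.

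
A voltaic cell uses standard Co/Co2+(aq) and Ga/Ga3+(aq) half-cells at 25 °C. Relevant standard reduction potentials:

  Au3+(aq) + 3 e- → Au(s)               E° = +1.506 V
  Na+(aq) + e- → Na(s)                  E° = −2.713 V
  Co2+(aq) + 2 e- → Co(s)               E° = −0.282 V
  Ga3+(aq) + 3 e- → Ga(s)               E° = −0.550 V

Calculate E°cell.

Of the two couples in this cell, the one with the more positive reduction potential is reduced at the cathode: here that is Co²⁺/Co (−0.282 V); Ga³⁺/Ga (−0.550 V) is the anode.
E°cell = E°(cathode) − E°(anode) = −0.282 − (−0.550) = +0.268 V.

+0.268 V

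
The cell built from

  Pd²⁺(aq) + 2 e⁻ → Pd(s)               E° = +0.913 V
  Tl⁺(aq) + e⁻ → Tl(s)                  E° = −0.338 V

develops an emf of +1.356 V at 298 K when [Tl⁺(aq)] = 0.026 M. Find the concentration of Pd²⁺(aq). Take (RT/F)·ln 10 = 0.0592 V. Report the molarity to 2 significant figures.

Pd²⁺/Pd is the cathode (higher E°); E°cell = +0.913 − (−0.338) = +1.251 V with n = 2.
Rearranging E = E° − (0.0592/n)·log Q gives log Q = 2(+1.251 − (+1.356))/0.0592 = −3.547.
Balancing electrons gives Pd²⁺(aq) + 2 Tl(s) → Pd(s) + 2 Tl⁺(aq); thus Q = [Tl⁺(aq)]^2 / [Pd²⁺(aq)].
Solving for the unknown gives log [Pd²⁺(aq)] = 0.377, so [Pd²⁺(aq)] ≈ 2.4 M.

2.4 M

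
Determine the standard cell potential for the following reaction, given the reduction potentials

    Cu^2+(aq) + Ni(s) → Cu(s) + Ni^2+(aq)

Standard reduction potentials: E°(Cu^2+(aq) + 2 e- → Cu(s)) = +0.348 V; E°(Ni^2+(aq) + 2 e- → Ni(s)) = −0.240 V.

+0.588 V

In the reaction as written, Cu^2+(aq) is reduced (cathode) and Ni^2+(aq) is produced by oxidation at the anode.
E°cell = E°(cathode) − E°(anode) = +0.348 − (−0.240) = +0.588 V.
The positive value indicates the reaction is spontaneous as written.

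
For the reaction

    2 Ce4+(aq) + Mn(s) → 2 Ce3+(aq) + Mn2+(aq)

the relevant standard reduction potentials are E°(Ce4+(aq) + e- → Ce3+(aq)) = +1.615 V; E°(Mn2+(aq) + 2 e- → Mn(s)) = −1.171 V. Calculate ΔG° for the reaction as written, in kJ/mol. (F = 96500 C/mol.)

−538 kJ/mol

In the reaction as written Ce4+(aq) is reduced, so the Ce⁴⁺/Ce³⁺ couple is the cathode and Mn²⁺/Mn is the anode.
E°cell = +1.615 − (−1.171) = +2.786 V; balancing electrons gives n = 2.
ΔG° = −nFE°cell = −(2)(96500)(+2.786) J/mol = −538 kJ/mol.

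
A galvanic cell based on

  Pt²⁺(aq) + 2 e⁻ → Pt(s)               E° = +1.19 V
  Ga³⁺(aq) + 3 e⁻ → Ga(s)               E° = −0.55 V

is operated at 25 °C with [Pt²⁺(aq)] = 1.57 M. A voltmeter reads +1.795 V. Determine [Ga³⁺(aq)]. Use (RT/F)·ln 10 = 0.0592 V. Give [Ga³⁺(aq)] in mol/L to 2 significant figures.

0.0032 M

With Pt²⁺/Pt at the cathode and Ga³⁺/Ga at the anode, E°cell = +1.19 − (−0.55) = +1.74 V (n = 6).
Rearranging E = E° − (0.0592/n)·log Q gives log Q = 6(+1.74 − (+1.795))/0.0592 = −5.574.
For 3 Pt²⁺(aq) + 2 Ga(s) → 3 Pt(s) + 2 Ga³⁺(aq), the reaction quotient is Q = [Ga³⁺(aq)]^2 / [Pt²⁺(aq)]^3.
Substituting the known concentrations and solving, log [Ga³⁺(aq)] = −2.493 and [Ga³⁺(aq)] = 0.0032 M.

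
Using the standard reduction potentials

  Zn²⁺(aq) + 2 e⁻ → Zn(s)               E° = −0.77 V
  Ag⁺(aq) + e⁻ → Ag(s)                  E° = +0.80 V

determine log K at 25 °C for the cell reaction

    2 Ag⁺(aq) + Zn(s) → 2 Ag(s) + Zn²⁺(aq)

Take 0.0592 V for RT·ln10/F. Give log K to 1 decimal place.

The Ag⁺/Ag couple is reduced (cathode); E°cell = +0.80 − (−0.77) = +1.57 V with n = 2.
At equilibrium E = 0, so log K = nE°cell / 0.0592 = (2)(+1.57) / 0.0592 = 53.0.

log K = 53.0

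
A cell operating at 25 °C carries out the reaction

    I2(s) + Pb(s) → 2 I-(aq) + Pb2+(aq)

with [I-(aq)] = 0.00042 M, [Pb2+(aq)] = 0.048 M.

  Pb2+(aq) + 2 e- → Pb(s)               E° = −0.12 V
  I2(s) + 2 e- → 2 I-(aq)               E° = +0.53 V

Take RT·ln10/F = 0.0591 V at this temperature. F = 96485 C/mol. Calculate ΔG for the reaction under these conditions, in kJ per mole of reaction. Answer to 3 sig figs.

−171 kJ/mol

E°cell = +0.53 − (−0.12) = +0.65 V; the balanced reaction transfers n = 2 electrons.
Here Q = [I-(aq)]^2·[Pb2+(aq)] = 8.47×10^−9 (log Q = −8.072), giving E = +0.65 − (0.0591/2)·(−8.072) = +0.8885 V.
Then ΔG = −nFE = −2 × 96485 × +0.8885 J/mol = −171 kJ/mol.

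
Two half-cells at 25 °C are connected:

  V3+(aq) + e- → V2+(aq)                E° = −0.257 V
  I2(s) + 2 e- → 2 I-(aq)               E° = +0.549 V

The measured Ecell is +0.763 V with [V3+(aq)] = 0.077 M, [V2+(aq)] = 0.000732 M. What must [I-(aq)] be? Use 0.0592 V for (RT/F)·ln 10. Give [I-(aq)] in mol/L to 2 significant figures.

The I₂/I⁻ couple has the larger reduction potential, so it is the cathode: E°cell = +0.549 − (−0.257) = +0.806 V and n = 2.
Since E = E° − (0.0592/n)·log Q, log Q = n(E° − E)/0.0592 = 1.453.
For I2(s) + 2 V2+(aq) → 2 I-(aq) + 2 V3+(aq), the reaction quotient is Q = ([I-(aq)]^2·[V3+(aq)]^2) / [V2+(aq)]^2.
Solving for the unknown gives log [I-(aq)] = −1.295, so [I-(aq)] ≈ 0.051 M.

0.051 M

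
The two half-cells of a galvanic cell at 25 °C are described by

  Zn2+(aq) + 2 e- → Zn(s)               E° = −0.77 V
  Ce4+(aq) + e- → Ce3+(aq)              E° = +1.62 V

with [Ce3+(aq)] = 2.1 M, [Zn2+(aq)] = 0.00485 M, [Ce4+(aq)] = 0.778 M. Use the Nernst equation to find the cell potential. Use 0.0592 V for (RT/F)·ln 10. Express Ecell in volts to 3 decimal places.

+2.433 V

Ce⁴⁺/Ce³⁺ is reduced (cathode, E° = +1.62 V) and Zn²⁺/Zn is oxidized (anode).
E°cell = E°cat − E°an = +1.62 − (−0.77) = +2.39 V; n = 2.
Balancing gives 2 Ce4+(aq) + Zn(s) → 2 Ce3+(aq) + Zn2+(aq); hence Q = ([Ce3+(aq)]^2·[Zn2+(aq)]) / [Ce4+(aq)]^2 = 0.0353 (log Q = −1.452).
Applying E = E° − (RT ln10/nF)·log Q gives +2.39 − (0.0592/2)(−1.452) = +2.433 V.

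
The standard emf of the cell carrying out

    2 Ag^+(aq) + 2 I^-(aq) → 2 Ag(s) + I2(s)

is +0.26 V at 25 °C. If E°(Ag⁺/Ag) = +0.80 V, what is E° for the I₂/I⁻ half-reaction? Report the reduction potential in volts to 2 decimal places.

+0.54 V

In the reaction as written the Ag⁺/Ag couple is reduced (cathode) and I₂/I⁻ is oxidized (anode), so E°cell = E°(Ag⁺/Ag) − E°(I₂/I⁻).
E°(I₂/I⁻) = E°(cathode) − E°cell = +0.80 − (+0.26) = +0.54 V.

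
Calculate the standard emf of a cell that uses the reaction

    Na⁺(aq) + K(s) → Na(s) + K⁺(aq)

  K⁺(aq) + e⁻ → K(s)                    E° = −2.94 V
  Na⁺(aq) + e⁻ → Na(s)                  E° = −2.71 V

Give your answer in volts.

Na⁺(aq) gains electrons, so the Na⁺/Na couple is the cathode; the K⁺/K couple is the anode.
E°cell = E°(cathode) − E°(anode) = −2.71 − (−2.94) = +0.23 V.
The positive value indicates the reaction is spontaneous as written.

+0.23 V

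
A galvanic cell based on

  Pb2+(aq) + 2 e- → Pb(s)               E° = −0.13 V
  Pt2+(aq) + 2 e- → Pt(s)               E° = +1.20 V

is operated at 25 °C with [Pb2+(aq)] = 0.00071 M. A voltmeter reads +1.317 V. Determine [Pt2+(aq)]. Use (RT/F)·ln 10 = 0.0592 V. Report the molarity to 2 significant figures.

0.00026 M

The Pt²⁺/Pt couple has the larger reduction potential, so it is the cathode: E°cell = +1.20 − (−0.13) = +1.33 V and n = 2.
Since E = E° − (0.0592/n)·log Q, log Q = n(E° − E)/0.0592 = 0.439.
The balanced reaction is Pt2+(aq) + Pb(s) → Pt(s) + Pb2+(aq), so Q = [Pb2+(aq)] / [Pt2+(aq)].
Solving for the unknown gives log [Pt2+(aq)] = −3.588, so [Pt2+(aq)] ≈ 0.00026 M.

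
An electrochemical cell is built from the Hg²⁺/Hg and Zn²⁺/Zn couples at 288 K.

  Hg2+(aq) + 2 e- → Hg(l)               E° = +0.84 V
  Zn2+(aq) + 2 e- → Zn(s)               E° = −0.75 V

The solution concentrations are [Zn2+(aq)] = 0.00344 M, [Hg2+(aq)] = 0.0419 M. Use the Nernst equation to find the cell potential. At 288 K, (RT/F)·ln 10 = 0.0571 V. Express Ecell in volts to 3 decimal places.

The Hg²⁺/Hg couple has the more positive E°, so it is the cathode; Zn²⁺/Zn is the anode.
E°cell = E°cat − E°an = +0.84 − (−0.75) = +1.59 V; n = 2.
The balanced reaction is Hg2+(aq) + Zn(s) → Hg(l) + Zn2+(aq), so Q = [Zn2+(aq)] / [Hg2+(aq)] = 0.0821 and log Q = −1.086.
E = E° − (0.0571/n)·log Q = +1.59 − (0.0571/2)(−1.086) = +1.621 V.

+1.621 V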